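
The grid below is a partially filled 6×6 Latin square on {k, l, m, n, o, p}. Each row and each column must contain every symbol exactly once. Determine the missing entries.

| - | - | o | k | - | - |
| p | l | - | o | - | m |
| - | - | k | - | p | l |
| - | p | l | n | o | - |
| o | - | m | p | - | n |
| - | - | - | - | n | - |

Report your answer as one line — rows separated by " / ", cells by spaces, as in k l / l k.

l n o k m p / p l n o k m / n o k m p l / m p l n o k / o k m p l n / k m p l n o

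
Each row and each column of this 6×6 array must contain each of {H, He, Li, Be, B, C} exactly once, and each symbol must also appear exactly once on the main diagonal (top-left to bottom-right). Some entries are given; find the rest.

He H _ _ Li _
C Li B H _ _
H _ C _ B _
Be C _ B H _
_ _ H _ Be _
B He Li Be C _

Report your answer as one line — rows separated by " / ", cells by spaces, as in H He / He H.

He H Be C Li B / C Li B H He Be / H Be C Li B He / Be C He B H Li / Li B H He Be C / B He Li Be C H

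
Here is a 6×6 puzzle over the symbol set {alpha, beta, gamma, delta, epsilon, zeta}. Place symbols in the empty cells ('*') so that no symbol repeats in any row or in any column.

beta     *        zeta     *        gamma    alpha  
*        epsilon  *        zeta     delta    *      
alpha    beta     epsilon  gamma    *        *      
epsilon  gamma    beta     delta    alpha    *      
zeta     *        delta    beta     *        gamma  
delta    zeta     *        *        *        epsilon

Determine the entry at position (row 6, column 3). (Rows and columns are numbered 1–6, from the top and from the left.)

gamma

(r1,c2) = delta
(r1,c4) = epsilon
(r2,c1) = gamma
(r2,c3) = alpha
(r2,c6) = beta
(r3,c5) = zeta
(r3,c6) = delta
(r4,c6) = zeta
(r5,c2) = alpha
(r5,c5) = epsilon
(r6,c3) = gamma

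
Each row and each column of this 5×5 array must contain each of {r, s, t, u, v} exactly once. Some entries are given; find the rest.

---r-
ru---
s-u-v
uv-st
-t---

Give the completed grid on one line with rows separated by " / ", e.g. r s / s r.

t s v r u / r u t v s / s r u t v / u v r s t / v t s u r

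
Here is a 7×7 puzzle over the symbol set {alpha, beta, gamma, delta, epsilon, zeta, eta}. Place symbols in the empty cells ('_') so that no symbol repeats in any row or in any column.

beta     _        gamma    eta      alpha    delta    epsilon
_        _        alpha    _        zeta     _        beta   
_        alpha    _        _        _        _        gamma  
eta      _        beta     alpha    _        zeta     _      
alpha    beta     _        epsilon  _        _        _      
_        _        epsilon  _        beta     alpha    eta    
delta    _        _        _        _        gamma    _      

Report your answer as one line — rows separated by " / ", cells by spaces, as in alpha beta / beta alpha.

beta zeta gamma eta alpha delta epsilon / gamma eta alpha delta zeta epsilon beta / epsilon alpha eta zeta delta beta gamma / eta gamma beta alpha epsilon zeta delta / alpha beta delta epsilon gamma eta zeta / zeta delta epsilon gamma beta alpha eta / delta epsilon zeta beta eta gamma alpha

Cell (r1,c2): row 1 has {alpha,beta,gamma,delta,epsilon,eta}; column 2 has {alpha,beta} → zeta.
Cell (r4,c7): row 4 has {alpha,beta,zeta,eta}; column 7 has {beta,gamma,epsilon,eta} → delta.
Cell (r5,c6): row 5 has {alpha,beta,epsilon}; column 6 has {alpha,gamma,delta,zeta} → eta.
Cell (r5,c7): row 5 has {alpha,beta,epsilon,eta}; column 7 has {beta,gamma,delta,epsilon,eta} → zeta.
Cell (r7,c7): row 7 has {gamma,delta}; column 7 has {beta,gamma,delta,epsilon,zeta,eta} → alpha.
Cell (r2,c6): row 2 has {alpha,beta,zeta}; column 6 has {alpha,gamma,delta,zeta,eta} → epsilon.
Cell (r3,c6): row 3 has {alpha,gamma}; column 6 has {alpha,gamma,delta,epsilon,zeta,eta} → beta.
Cell (r5,c3): row 5 has {alpha,beta,epsilon,zeta,eta}; column 3 has {alpha,beta,gamma,epsilon} → delta.
Cell (r5,c5): row 5 has {alpha,beta,delta,epsilon,zeta,eta}; column 5 has {alpha,beta,zeta} → gamma.
Cell (r2,c1): row 2 has {alpha,beta,epsilon,zeta}; column 1 has {alpha,beta,delta,eta} → gamma.
Cell (r2,c4): row 2 has {alpha,beta,gamma,epsilon,zeta}; column 4 has {alpha,epsilon,eta} → delta.
Cell (r3,c4): row 3 has {alpha,beta,gamma}; column 4 has {alpha,delta,epsilon,eta} → zeta.
Cell (r4,c5): row 4 has {alpha,beta,delta,zeta,eta}; column 5 has {alpha,beta,gamma,zeta} → epsilon.
Cell (r6,c1): row 6 has {alpha,beta,epsilon,eta}; column 1 has {alpha,beta,gamma,delta,eta} → zeta.
Cell (r6,c4): row 6 has {alpha,beta,epsilon,zeta,eta}; column 4 has {alpha,delta,epsilon,zeta,eta} → gamma.
Cell (r7,c4): row 7 has {alpha,gamma,delta}; column 4 has {alpha,gamma,delta,epsilon,zeta,eta} → beta.
Cell (r7,c5): row 7 has {alpha,beta,gamma,delta}; column 5 has {alpha,beta,gamma,epsilon,zeta} → eta.
Cell (r2,c2): row 2 has {alpha,beta,gamma,delta,epsilon,zeta}; column 2 has {alpha,beta,zeta} → eta.
Cell (r3,c1): row 3 has {alpha,beta,gamma,zeta}; column 1 has {alpha,beta,gamma,delta,zeta,eta} → epsilon.
Cell (r3,c3): row 3 has {alpha,beta,gamma,epsilon,zeta}; column 3 has {alpha,beta,gamma,delta,epsilon} → eta.
Cell (r3,c5): row 3 has {alpha,beta,gamma,epsilon,zeta,eta}; column 5 has {alpha,beta,gamma,epsilon,zeta,eta} → delta.
Cell (r4,c2): row 4 has {alpha,beta,delta,epsilon,zeta,eta}; column 2 has {alpha,beta,zeta,eta} → gamma.
Cell (r6,c2): row 6 has {alpha,beta,gamma,epsilon,zeta,eta}; column 2 has {alpha,beta,gamma,zeta,eta} → delta.
Cell (r7,c2): row 7 has {alpha,beta,gamma,delta,eta}; column 2 has {alpha,beta,gamma,delta,zeta,eta} → epsilon.
Cell (r7,c3): row 7 has {alpha,beta,gamma,delta,epsilon,eta}; column 3 has {alpha,beta,gamma,delta,epsilon,eta} → zeta.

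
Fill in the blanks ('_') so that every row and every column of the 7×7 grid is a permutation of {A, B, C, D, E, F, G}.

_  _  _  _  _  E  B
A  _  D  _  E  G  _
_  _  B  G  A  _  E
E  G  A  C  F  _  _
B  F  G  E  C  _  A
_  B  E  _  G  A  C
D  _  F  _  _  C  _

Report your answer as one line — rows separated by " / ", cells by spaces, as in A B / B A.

G A C F D E B / A C D B E G F / C D B G A F E / E G A C F B D / B F G E C D A / F B E D G A C / D E F A B C G

At row 1, column 3: row 1 has {B,E}; column 3 has {A,B,D,E,F,G}; that leaves C.
At row 1, column 5: row 1 has {B,C,E}; column 5 has {A,C,E,F,G}; that leaves D.
At row 2, column 2: row 2 has {A,D,E,G}; column 2 has {B,F,G}; that leaves C.
At row 2, column 7: row 2 has {A,C,D,E,G}; column 7 has {A,B,C,E}; that leaves F.
At row 3, column 2: row 3 has {A,B,E,G}; column 2 has {B,C,F,G}; that leaves D.
At row 3, column 6: row 3 has {A,B,D,E,G}; column 6 has {A,C,E,G}; that leaves F.
At row 4, column 7: row 4 has {A,C,E,F,G}; column 7 has {A,B,C,E,F}; that leaves D.
At row 5, column 6: row 5 has {A,B,C,E,F,G}; column 6 has {A,C,E,F,G}; that leaves D.
At row 6, column 1: row 6 has {A,B,C,E,G}; column 1 has {A,B,D,E}; that leaves F.
At row 6, column 4: row 6 has {A,B,C,E,F,G}; column 4 has {C,E,G}; that leaves D.
At row 7, column 5: row 7 has {C,D,F}; column 5 has {A,C,D,E,F,G}; that leaves B.
At row 7, column 7: row 7 has {B,C,D,F}; column 7 has {A,B,C,D,E,F}; that leaves G.
At row 1, column 1: row 1 has {B,C,D,E}; column 1 has {A,B,D,E,F}; that leaves G.
At row 1, column 2: row 1 has {B,C,D,E,G}; column 2 has {B,C,D,F,G}; that leaves A.
At row 1, column 4: row 1 has {A,B,C,D,E,G}; column 4 has {C,D,E,G}; that leaves F.
At row 2, column 4: row 2 has {A,C,D,E,F,G}; column 4 has {C,D,E,F,G}; that leaves B.
At row 3, column 1: row 3 has {A,B,D,E,F,G}; column 1 has {A,B,D,E,F,G}; that leaves C.
At row 4, column 6: row 4 has {A,C,D,E,F,G}; column 6 has {A,C,D,E,F,G}; that leaves B.
At row 7, column 2: row 7 has {B,C,D,F,G}; column 2 has {A,B,C,D,F,G}; that leaves E.
At row 7, column 4: row 7 has {B,C,D,E,F,G}; column 4 has {B,C,D,E,F,G}; that leaves A.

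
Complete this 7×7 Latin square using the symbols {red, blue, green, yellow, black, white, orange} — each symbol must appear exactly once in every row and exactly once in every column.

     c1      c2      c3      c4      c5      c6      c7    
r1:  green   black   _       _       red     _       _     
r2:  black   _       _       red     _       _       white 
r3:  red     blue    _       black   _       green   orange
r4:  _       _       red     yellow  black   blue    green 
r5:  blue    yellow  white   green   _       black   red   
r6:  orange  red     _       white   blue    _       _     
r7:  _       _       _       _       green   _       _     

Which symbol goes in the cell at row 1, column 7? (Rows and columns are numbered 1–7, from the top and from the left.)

(r3,c3): row 3 has {red,blue,green,black,orange}; column 3 has {red,white}, so it must be yellow.
(r3,c5): row 3 has {red,blue,green,yellow,black,orange}; column 5 has {red,blue,green,black}, so it must be white.
(r4,c1): row 4 has {red,blue,green,yellow,black}; column 1 has {red,blue,green,black,orange}, so it must be white.
(r4,c2): row 4 has {red,blue,green,yellow,black,white}; column 2 has {red,blue,yellow,black}, so it must be orange.
(r5,c5): row 5 has {red,blue,green,yellow,black,white}; column 5 has {red,blue,green,black,white}, so it must be orange.
(r6,c6): row 6 has {red,blue,white,orange}; column 6 has {blue,green,black}, so it must be yellow.
(r6,c7): row 6 has {red,blue,yellow,white,orange}; column 7 has {red,green,white,orange}, so it must be black.
(r7,c1): row 7 has {green}; column 1 has {red,blue,green,black,white,orange}, so it must be yellow.
(r7,c2): row 7 has {green,yellow}; column 2 has {red,blue,yellow,black,orange}, so it must be white.
(r7,c7): row 7 has {green,yellow,white}; column 7 has {red,green,black,white,orange}, so it must be blue.
(r1,c7): row 1 has {red,green,black}; column 7 has {red,blue,green,black,white,orange}, so it must be yellow.

yellow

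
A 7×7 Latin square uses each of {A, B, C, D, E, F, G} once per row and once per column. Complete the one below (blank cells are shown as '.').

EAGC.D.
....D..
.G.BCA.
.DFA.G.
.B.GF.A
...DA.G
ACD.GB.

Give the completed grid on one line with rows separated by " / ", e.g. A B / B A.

E A G C B D F / G F A E D C B / F G E B C A D / B D F A E G C / D B C G F E A / C E B D A F G / A C D F G B E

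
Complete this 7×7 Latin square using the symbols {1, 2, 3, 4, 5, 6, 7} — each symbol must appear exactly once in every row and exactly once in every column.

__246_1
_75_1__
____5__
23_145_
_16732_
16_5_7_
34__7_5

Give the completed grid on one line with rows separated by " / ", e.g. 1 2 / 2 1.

(r1,c2) = 5
(r1,c6) = 3
(r3,c2) = 2
(r4,c3) = 7
(r4,c7) = 6
(r5,c7) = 4
(r6,c5) = 2
(r6,c7) = 3
(r7,c3) = 1
(r7,c6) = 6
(r1,c1) = 7
(r2,c6) = 4
(r2,c7) = 2
(r3,c6) = 1
(r3,c7) = 7
(r5,c1) = 5
(r6,c3) = 4
(r7,c4) = 2
(r2,c1) = 6
(r2,c4) = 3
(r3,c1) = 4
(r3,c3) = 3
(r3,c4) = 6

7 5 2 4 6 3 1 / 6 7 5 3 1 4 2 / 4 2 3 6 5 1 7 / 2 3 7 1 4 5 6 / 5 1 6 7 3 2 4 / 1 6 4 5 2 7 3 / 3 4 1 2 7 6 5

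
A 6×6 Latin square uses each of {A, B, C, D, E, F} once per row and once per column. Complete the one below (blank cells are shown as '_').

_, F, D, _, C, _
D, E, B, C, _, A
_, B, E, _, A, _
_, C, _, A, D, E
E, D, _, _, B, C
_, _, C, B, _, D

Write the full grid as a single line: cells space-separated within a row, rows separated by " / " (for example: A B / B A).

A F D E C B / D E B C F A / C B E D A F / B C F A D E / E D A F B C / F A C B E D

(r1,c4) = E
(r1,c6) = B
(r2,c5) = F
(r3,c6) = F
(r4,c3) = F
(r5,c3) = A
(r5,c4) = F
(r6,c2) = A
(r6,c5) = E
(r1,c1) = A
(r3,c1) = C
(r3,c4) = D
(r4,c1) = B
(r6,c1) = F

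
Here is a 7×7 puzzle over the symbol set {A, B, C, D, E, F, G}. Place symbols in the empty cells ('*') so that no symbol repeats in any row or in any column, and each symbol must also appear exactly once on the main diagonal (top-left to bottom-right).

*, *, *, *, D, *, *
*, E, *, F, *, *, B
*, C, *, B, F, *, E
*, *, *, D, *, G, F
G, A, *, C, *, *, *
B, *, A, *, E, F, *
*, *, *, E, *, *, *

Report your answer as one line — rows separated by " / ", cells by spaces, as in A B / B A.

C F E A D B G / A E D F G C B / D C G B F A E / E B C D A G F / G A F C B E D / B D A G E F C / F G B E C D A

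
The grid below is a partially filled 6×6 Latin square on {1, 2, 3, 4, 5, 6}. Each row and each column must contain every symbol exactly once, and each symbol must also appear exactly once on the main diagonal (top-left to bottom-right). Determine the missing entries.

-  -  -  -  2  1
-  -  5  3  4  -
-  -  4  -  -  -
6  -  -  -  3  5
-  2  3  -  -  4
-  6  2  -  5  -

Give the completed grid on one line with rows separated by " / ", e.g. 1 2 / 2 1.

(r1,c3) = 6
(r2,c2) = 1
(r4,c2) = 4
(r4,c3) = 1
(r4,c4) = 2
(r5,c5) = 6
(r6,c6) = 3
(r1,c1) = 5
(r1,c2) = 3
(r1,c4) = 4
(r2,c1) = 2
(r2,c6) = 6
(r3,c2) = 5
(r3,c5) = 1
(r3,c6) = 2
(r5,c1) = 1
(r5,c4) = 5
(r6,c1) = 4
(r6,c4) = 1
(r3,c1) = 3
(r3,c4) = 6

5 3 6 4 2 1 / 2 1 5 3 4 6 / 3 5 4 6 1 2 / 6 4 1 2 3 5 / 1 2 3 5 6 4 / 4 6 2 1 5 3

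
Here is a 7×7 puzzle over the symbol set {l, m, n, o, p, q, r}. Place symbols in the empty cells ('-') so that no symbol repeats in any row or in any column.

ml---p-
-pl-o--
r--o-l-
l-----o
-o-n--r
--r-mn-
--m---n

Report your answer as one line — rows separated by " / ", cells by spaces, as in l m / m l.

m l o r n p q / n p l q o r m / r m n o q l p / l n p m r q o / p o q n l m r / o q r p m n l / q r m l p o n

row 1 has {l,m,p}; column 7 has {n,o,r} — only q is left for (r1,c7).
row 2 has {l,o,p}; column 7 has {n,o,q,r} — only m is left for (r2,c7).
row 3 has {l,o,r}; column 7 has {m,n,o,q,r} — only p is left for (r3,c7).
row 6 has {m,n,r}; column 2 has {l,o,p} — only q is left for (r6,c2).
row 6 has {m,n,q,r}; column 7 has {m,n,o,p,q,r} — only l is left for (r6,c7).
row 7 has {m,n}; column 2 has {l,o,p,q} — only r is left for (r7,c2).
row 1 has {l,m,p,q}; column 4 has {n,o} — only r is left for (r1,c4).
row 1 has {l,m,p,q,r}; column 5 has {m,o} — only n is left for (r1,c5).
row 2 has {l,m,o,p}; column 4 has {n,o,r} — only q is left for (r2,c4).
row 2 has {l,m,o,p,q}; column 6 has {l,n,p} — only r is left for (r2,c6).
row 3 has {l,o,p,r}; column 5 has {m,n,o} — only q is left for (r3,c5).
row 6 has {l,m,n,q,r}; column 4 has {n,o,q,r} — only p is left for (r6,c4).
row 7 has {m,n,r}; column 4 has {n,o,p,q,r} — only l is left for (r7,c4).
row 7 has {l,m,n,r}; column 5 has {m,n,o,q} — only p is left for (r7,c5).
row 1 has {l,m,n,p,q,r}; column 3 has {l,m,r} — only o is left for (r1,c3).
row 2 has {l,m,o,p,q,r}; column 1 has {l,m,r} — only n is left for (r2,c1).
row 3 has {l,o,p,q,r}; column 3 has {l,m,o,r} — only n is left for (r3,c3).
row 4 has {l,o}; column 4 has {l,n,o,p,q,r} — only m is left for (r4,c4).
row 4 has {l,m,o}; column 5 has {m,n,o,p,q} — only r is left for (r4,c5).
row 4 has {l,m,o,r}; column 6 has {l,n,p,r} — only q is left for (r4,c6).
row 5 has {n,o,r}; column 5 has {m,n,o,p,q,r} — only l is left for (r5,c5).
row 5 has {l,n,o,r}; column 6 has {l,n,p,q,r} — only m is left for (r5,c6).
row 6 has {l,m,n,p,q,r}; column 1 has {l,m,n,r} — only o is left for (r6,c1).
row 7 has {l,m,n,p,r}; column 1 has {l,m,n,o,r} — only q is left for (r7,c1).
row 7 has {l,m,n,p,q,r}; column 6 has {l,m,n,p,q,r} — only o is left for (r7,c6).
row 3 has {l,n,o,p,q,r}; column 2 has {l,o,p,q,r} — only m is left for (r3,c2).
row 4 has {l,m,o,q,r}; column 2 has {l,m,o,p,q,r} — only n is left for (r4,c2).
row 4 has {l,m,n,o,q,r}; column 3 has {l,m,n,o,r} — only p is left for (r4,c3).
row 5 has {l,m,n,o,r}; column 1 has {l,m,n,o,q,r} — only p is left for (r5,c1).
row 5 has {l,m,n,o,p,r}; column 3 has {l,m,n,o,p,r} — only q is left for (r5,c3).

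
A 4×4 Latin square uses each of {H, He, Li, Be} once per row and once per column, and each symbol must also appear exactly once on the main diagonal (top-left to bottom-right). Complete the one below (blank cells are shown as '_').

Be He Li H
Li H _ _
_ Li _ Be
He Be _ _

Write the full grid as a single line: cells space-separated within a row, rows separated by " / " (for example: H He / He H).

(r2,c4) = He
(r3,c1) = H
(r3,c3) = He
(r4,c3) = H
(r4,c4) = Li
(r2,c3) = Be

Be He Li H / Li H Be He / H Li He Be / He Be H Li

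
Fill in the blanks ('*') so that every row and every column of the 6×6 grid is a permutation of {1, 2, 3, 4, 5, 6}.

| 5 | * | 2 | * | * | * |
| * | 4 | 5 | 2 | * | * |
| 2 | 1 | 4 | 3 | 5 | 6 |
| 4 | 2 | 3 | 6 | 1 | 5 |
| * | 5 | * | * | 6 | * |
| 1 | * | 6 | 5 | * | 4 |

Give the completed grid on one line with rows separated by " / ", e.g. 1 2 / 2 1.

5 6 2 1 4 3 / 6 4 5 2 3 1 / 2 1 4 3 5 6 / 4 2 3 6 1 5 / 3 5 1 4 6 2 / 1 3 6 5 2 4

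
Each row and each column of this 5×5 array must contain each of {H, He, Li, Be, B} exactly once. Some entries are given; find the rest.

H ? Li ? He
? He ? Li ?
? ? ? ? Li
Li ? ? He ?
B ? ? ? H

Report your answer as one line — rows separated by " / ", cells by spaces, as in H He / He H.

H Be Li B He / Be He H Li B / He B Be H Li / Li H B He Be / B Li He Be H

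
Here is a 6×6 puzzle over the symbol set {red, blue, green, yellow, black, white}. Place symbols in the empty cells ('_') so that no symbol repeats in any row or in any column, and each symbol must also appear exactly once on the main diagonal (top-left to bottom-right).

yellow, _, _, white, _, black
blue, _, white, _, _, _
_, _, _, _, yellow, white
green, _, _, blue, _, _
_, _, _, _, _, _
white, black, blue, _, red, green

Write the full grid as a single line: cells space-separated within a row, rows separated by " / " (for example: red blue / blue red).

row 2 has {blue,white}; column 2 has {black}; the diagonal has {blue,green,yellow} — only red is left for (r2,c2).
row 2 has {red,blue,white}; column 6 has {green,black,white} — only yellow is left for (r2,c6).
row 3 has {yellow,white}; column 3 has {blue,white}; the diagonal has {red,blue,green,yellow} — only black is left for (r3,c3).
row 4 has {blue,green}; column 6 has {green,yellow,black,white} — only red is left for (r4,c6).
row 5 is empty so far; column 5 has {red,yellow}; the diagonal has {red,blue,green,yellow,black} — only white is left for (r5,c5).
row 5 has {white}; column 6 has {red,green,yellow,black,white} — only blue is left for (r5,c6).
row 6 has {red,blue,green,black,white}; column 4 has {blue,white} — only yellow is left for (r6,c4).
row 3 has {yellow,black,white}; column 1 has {blue,green,yellow,white} — only red is left for (r3,c1).
row 3 has {red,yellow,black,white}; column 4 has {blue,yellow,white} — only green is left for (r3,c4).
row 4 has {red,blue,green}; column 3 has {blue,black,white} — only yellow is left for (r4,c3).
row 4 has {red,blue,green,yellow}; column 5 has {red,yellow,white} — only black is left for (r4,c5).
row 5 has {blue,white}; column 1 has {red,blue,green,yellow,white} — only black is left for (r5,c1).
row 5 has {blue,black,white}; column 4 has {blue,green,yellow,white} — only red is left for (r5,c4).
row 2 has {red,blue,yellow,white}; column 4 has {red,blue,green,yellow,white} — only black is left for (r2,c4).
row 2 has {red,blue,yellow,black,white}; column 5 has {red,yellow,black,white} — only green is left for (r2,c5).
row 3 has {red,green,yellow,black,white}; column 2 has {red,black} — only blue is left for (r3,c2).
row 4 has {red,blue,green,yellow,black}; column 2 has {red,blue,black} — only white is left for (r4,c2).
row 5 has {red,blue,black,white}; column 3 has {blue,yellow,black,white} — only green is left for (r5,c3).
row 1 has {yellow,black,white}; column 2 has {red,blue,black,white} — only green is left for (r1,c2).
row 1 has {green,yellow,black,white}; column 3 has {blue,green,yellow,black,white} — only red is left for (r1,c3).
row 1 has {red,green,yellow,black,white}; column 5 has {red,green,yellow,black,white} — only blue is left for (r1,c5).
row 5 has {red,blue,green,black,white}; column 2 has {red,blue,green,black,white} — only yellow is left for (r5,c2).

yellow green red white blue black / blue red white black green yellow / red blue black green yellow white / green white yellow blue black red / black yellow green red white blue / white black blue yellow red green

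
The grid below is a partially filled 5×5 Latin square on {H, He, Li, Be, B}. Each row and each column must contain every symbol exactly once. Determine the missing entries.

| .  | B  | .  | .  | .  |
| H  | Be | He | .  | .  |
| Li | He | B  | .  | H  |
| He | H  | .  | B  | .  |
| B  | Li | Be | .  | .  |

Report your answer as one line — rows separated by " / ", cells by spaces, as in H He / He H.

Be B H He Li / H Be He Li B / Li He B Be H / He H Li B Be / B Li Be H He

At row 1, column 1: row 1 has {B}; column 1 has {H,He,Li,B}; that leaves Be.
At row 2, column 4: row 2 has {H,He,Be}; column 4 has {B}; that leaves Li.
At row 2, column 5: row 2 has {H,He,Li,Be}; column 5 has {H}; that leaves B.
At row 3, column 4: row 3 has {H,He,Li,B}; column 4 has {Li,B}; that leaves Be.
At row 4, column 3: row 4 has {H,He,B}; column 3 has {He,Be,B}; that leaves Li.
At row 4, column 5: row 4 has {H,He,Li,B}; column 5 has {H,B}; that leaves Be.
At row 5, column 5: row 5 has {Li,Be,B}; column 5 has {H,Be,B}; that leaves He.
At row 1, column 3: row 1 has {Be,B}; column 3 has {He,Li,Be,B}; that leaves H.
At row 1, column 4: row 1 has {H,Be,B}; column 4 has {Li,Be,B}; that leaves He.
At row 1, column 5: row 1 has {H,He,Be,B}; column 5 has {H,He,Be,B}; that leaves Li.
At row 5, column 4: row 5 has {He,Li,Be,B}; column 4 has {He,Li,Be,B}; that leaves H.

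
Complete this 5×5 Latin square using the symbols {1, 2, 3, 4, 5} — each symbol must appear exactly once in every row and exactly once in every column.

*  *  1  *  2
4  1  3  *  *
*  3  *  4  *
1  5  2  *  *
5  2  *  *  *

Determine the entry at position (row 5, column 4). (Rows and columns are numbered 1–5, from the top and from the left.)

(r1,c1) = 3
(r1,c2) = 4
(r1,c4) = 5
(r2,c4) = 2
(r2,c5) = 5
(r3,c1) = 2
(r3,c3) = 5
(r3,c5) = 1
(r4,c4) = 3
(r4,c5) = 4
(r5,c3) = 4
(r5,c4) = 1

1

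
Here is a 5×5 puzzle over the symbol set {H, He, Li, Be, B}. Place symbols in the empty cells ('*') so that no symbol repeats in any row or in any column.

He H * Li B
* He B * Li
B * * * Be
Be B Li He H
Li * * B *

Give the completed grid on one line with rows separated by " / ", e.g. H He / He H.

He H Be Li B / H He B Be Li / B Li He H Be / Be B Li He H / Li Be H B He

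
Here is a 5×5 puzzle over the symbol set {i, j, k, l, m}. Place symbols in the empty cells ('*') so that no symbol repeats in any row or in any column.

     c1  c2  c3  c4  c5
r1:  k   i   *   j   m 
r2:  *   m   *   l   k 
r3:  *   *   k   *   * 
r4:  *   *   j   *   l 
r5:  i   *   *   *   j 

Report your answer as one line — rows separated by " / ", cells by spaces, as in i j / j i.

k i l j m / j m i l k / l j k m i / m k j i l / i l m k j

At row 1, column 3: row 1 has {i,j,k,m}; column 3 has {j,k}; that leaves l.
At row 2, column 1: row 2 has {k,l,m}; column 1 has {i,k}; that leaves j.
At row 2, column 3: row 2 has {j,k,l,m}; column 3 has {j,k,l}; that leaves i.
At row 3, column 5: row 3 has {k}; column 5 has {j,k,l,m}; that leaves i.
At row 4, column 1: row 4 has {j,l}; column 1 has {i,j,k}; that leaves m.
At row 4, column 2: row 4 has {j,l,m}; column 2 has {i,m}; that leaves k.
At row 4, column 4: row 4 has {j,k,l,m}; column 4 has {j,l}; that leaves i.
At row 5, column 2: row 5 has {i,j}; column 2 has {i,k,m}; that leaves l.
At row 5, column 3: row 5 has {i,j,l}; column 3 has {i,j,k,l}; that leaves m.
At row 5, column 4: row 5 has {i,j,l,m}; column 4 has {i,j,l}; that leaves k.
At row 3, column 1: row 3 has {i,k}; column 1 has {i,j,k,m}; that leaves l.
At row 3, column 2: row 3 has {i,k,l}; column 2 has {i,k,l,m}; that leaves j.
At row 3, column 4: row 3 has {i,j,k,l}; column 4 has {i,j,k,l}; that leaves m.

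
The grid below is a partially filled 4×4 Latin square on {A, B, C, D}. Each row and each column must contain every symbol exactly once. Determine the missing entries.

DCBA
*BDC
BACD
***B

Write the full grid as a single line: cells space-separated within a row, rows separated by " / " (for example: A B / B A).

D C B A / A B D C / B A C D / C D A B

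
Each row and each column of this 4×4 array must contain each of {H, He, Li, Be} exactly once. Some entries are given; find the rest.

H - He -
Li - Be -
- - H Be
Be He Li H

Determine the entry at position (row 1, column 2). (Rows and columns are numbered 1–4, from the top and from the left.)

Be

(r1,c4): row 1 has {H,He}; column 4 has {H,Be}, so it must be Li.
(r2,c2): row 2 has {Li,Be}; column 2 has {He}, so it must be H.
(r2,c4): row 2 has {H,Li,Be}; column 4 has {H,Li,Be}, so it must be He.
(r3,c1): row 3 has {H,Be}; column 1 has {H,Li,Be}, so it must be He.
(r3,c2): row 3 has {H,He,Be}; column 2 has {H,He}, so it must be Li.
(r1,c2): row 1 has {H,He,Li}; column 2 has {H,He,Li}, so it must be Be.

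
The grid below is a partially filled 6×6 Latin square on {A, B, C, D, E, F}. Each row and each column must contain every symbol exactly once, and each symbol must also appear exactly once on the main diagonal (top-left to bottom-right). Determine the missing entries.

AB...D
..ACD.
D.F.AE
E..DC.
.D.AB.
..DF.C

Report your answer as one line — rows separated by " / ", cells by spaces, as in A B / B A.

A B C E F D / F E A C D B / D C F B A E / E F B D C A / C D E A B F / B A D F E C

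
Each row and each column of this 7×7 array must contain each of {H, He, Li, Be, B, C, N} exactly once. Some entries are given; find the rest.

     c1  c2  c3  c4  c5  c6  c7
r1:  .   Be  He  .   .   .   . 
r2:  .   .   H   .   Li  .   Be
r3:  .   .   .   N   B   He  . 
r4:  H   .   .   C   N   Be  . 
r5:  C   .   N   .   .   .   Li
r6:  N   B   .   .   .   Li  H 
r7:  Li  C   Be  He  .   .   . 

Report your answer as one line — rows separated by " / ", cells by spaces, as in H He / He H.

B Be He Li C H N / He N H B Li C Be / Be H Li N B He C / H Li B C N Be He / C He N H Be B Li / N B C Be He Li H / Li C Be He H N B

(r1,c1) = B
(r2,c1) = He
(r2,c2) = N
(r2,c4) = B
(r2,c6) = C
(r3,c1) = Be
(r3,c7) = C
(r6,c3) = C
(r6,c4) = Be
(r6,c5) = He
(r7,c5) = H
(r1,c5) = C
(r1,c7) = N
(r3,c3) = Li
(r4,c3) = B
(r4,c7) = He
(r5,c4) = H
(r5,c5) = Be
(r5,c6) = B
(r7,c6) = N
(r7,c7) = B
(r1,c4) = Li
(r1,c6) = H
(r3,c2) = H
(r4,c2) = Li
(r5,c2) = He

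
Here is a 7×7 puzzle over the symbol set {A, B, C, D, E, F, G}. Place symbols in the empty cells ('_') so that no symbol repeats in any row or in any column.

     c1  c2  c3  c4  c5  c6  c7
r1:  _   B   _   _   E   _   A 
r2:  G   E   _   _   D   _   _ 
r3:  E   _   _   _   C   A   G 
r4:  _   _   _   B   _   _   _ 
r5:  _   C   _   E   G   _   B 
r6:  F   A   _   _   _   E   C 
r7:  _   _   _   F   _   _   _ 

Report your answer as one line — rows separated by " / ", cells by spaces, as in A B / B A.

D B G C E F A / G E C A D B F / E F B D C A G / C D A B F G E / A C F E G D B / F A D G B E C / B G E F A C D

(r2,c7) = F
(r3,c4) = D
(r6,c4) = G
(r6,c5) = B
(r7,c5) = A
(r1,c4) = C
(r2,c4) = A
(r3,c2) = F
(r3,c3) = B
(r4,c5) = F
(r6,c3) = D
(r1,c1) = D
(r2,c3) = C
(r2,c6) = B
(r5,c1) = A
(r5,c3) = F
(r5,c6) = D
(r1,c3) = G
(r1,c6) = F
(r4,c1) = C
(r4,c6) = G
(r7,c1) = B
(r7,c3) = E
(r7,c6) = C
(r7,c7) = D
(r4,c2) = D
(r4,c3) = A
(r4,c7) = E
(r7,c2) = G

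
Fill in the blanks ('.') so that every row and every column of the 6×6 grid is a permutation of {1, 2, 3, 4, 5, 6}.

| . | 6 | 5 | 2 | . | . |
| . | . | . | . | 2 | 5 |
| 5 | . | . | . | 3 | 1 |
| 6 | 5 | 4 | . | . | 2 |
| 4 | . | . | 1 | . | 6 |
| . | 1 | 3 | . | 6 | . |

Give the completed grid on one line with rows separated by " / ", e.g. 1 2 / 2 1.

Cell (r4,c4): row 4 has {2,4,5,6}; column 4 has {1,2} → 3.
Cell (r4,c5): row 4 has {2,3,4,5,6}; column 5 has {2,3,6} → 1.
Cell (r5,c3): row 5 has {1,4,6}; column 3 has {3,4,5} → 2.
Cell (r5,c5): row 5 has {1,2,4,6}; column 5 has {1,2,3,6} → 5.
Cell (r6,c1): row 6 has {1,3,6}; column 1 has {4,5,6} → 2.
Cell (r6,c6): row 6 has {1,2,3,6}; column 6 has {1,2,5,6} → 4.
Cell (r1,c5): row 1 has {2,5,6}; column 5 has {1,2,3,5,6} → 4.
Cell (r1,c6): row 1 has {2,4,5,6}; column 6 has {1,2,4,5,6} → 3.
Cell (r3,c3): row 3 has {1,3,5}; column 3 has {2,3,4,5} → 6.
Cell (r3,c4): row 3 has {1,3,5,6}; column 4 has {1,2,3} → 4.
Cell (r5,c2): row 5 has {1,2,4,5,6}; column 2 has {1,5,6} → 3.
Cell (r6,c4): row 6 has {1,2,3,4,6}; column 4 has {1,2,3,4} → 5.
Cell (r1,c1): row 1 has {2,3,4,5,6}; column 1 has {2,4,5,6} → 1.
Cell (r2,c1): row 2 has {2,5}; column 1 has {1,2,4,5,6} → 3.
Cell (r2,c2): row 2 has {2,3,5}; column 2 has {1,3,5,6} → 4.
Cell (r2,c3): row 2 has {2,3,4,5}; column 3 has {2,3,4,5,6} → 1.
Cell (r2,c4): row 2 has {1,2,3,4,5}; column 4 has {1,2,3,4,5} → 6.
Cell (r3,c2): row 3 has {1,3,4,5,6}; column 2 has {1,3,4,5,6} → 2.

1 6 5 2 4 3 / 3 4 1 6 2 5 / 5 2 6 4 3 1 / 6 5 4 3 1 2 / 4 3 2 1 5 6 / 2 1 3 5 6 4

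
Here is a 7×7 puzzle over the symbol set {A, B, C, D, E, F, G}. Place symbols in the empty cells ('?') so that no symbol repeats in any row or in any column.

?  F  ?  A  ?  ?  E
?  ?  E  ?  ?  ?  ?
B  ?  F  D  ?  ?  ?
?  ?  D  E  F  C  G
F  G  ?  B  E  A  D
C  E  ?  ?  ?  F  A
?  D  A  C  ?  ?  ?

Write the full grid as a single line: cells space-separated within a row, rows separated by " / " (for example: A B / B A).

D F G A C B E / G C E F A D B / B A F D G E C / A B D E F C G / F G C B E A D / C E B G D F A / E D A C B G F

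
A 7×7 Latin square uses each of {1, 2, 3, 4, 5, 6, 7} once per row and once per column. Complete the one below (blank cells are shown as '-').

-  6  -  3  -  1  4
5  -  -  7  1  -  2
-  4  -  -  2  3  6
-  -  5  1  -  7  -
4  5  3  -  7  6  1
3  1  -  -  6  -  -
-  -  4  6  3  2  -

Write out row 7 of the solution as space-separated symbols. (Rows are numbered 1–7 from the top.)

1 7 4 6 3 2 5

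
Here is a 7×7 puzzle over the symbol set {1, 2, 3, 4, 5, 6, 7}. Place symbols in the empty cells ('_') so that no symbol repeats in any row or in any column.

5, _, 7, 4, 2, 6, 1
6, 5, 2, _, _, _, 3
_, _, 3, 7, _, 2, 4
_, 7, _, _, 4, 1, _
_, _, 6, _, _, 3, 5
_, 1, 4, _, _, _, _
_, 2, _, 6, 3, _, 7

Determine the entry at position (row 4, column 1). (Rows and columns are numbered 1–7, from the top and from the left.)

2

(r1,c2) = 3
(r2,c4) = 1
(r2,c5) = 7
(r2,c6) = 4
(r3,c1) = 1
(r3,c2) = 6
(r3,c5) = 5
(r4,c3) = 5
(r5,c2) = 4
(r5,c4) = 2
(r5,c5) = 1
(r6,c5) = 6
(r6,c7) = 2
(r7,c1) = 4
(r7,c3) = 1
(r7,c6) = 5
(r4,c4) = 3
(r4,c7) = 6
(r5,c1) = 7
(r6,c1) = 3
(r6,c4) = 5
(r6,c6) = 7
(r4,c1) = 2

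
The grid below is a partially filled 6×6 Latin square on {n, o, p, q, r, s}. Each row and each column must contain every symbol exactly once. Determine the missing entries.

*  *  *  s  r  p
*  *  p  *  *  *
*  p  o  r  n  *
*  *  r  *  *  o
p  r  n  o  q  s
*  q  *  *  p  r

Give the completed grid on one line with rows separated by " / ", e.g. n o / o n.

(r1,c3) = q
(r3,c6) = q
(r4,c5) = s
(r6,c3) = s
(r6,c4) = n
(r2,c4) = q
(r2,c5) = o
(r2,c6) = n
(r3,c1) = s
(r4,c2) = n
(r4,c4) = p
(r6,c1) = o
(r1,c1) = n
(r1,c2) = o
(r2,c1) = r
(r2,c2) = s
(r4,c1) = q

n o q s r p / r s p q o n / s p o r n q / q n r p s o / p r n o q s / o q s n p r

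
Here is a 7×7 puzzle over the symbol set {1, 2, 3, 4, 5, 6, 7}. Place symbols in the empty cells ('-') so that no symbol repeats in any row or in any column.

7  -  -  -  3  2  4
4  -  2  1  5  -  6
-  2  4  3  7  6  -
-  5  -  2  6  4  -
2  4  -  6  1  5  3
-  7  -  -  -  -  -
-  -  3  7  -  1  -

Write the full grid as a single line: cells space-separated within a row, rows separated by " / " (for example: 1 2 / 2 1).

7 1 6 5 3 2 4 / 4 3 2 1 5 7 6 / 1 2 4 3 7 6 5 / 3 5 1 2 6 4 7 / 2 4 7 6 1 5 3 / 6 7 5 4 2 3 1 / 5 6 3 7 4 1 2

row 1 has {2,3,4,7}; column 4 has {1,2,3,6,7} — only 5 is left for (r1,c4).
row 2 has {1,2,4,5,6}; column 2 has {2,4,5,7} — only 3 is left for (r2,c2).
row 2 has {1,2,3,4,5,6}; column 6 has {1,2,4,5,6} — only 7 is left for (r2,c6).
row 5 has {1,2,3,4,5,6}; column 3 has {2,3,4} — only 7 is left for (r5,c3).
row 6 has {7}; column 4 has {1,2,3,5,6,7} — only 4 is left for (r6,c4).
row 6 has {4,7}; column 5 has {1,3,5,6,7} — only 2 is left for (r6,c5).
row 6 has {2,4,7}; column 6 has {1,2,4,5,6,7} — only 3 is left for (r6,c6).
row 7 has {1,3,7}; column 2 has {2,3,4,5,7} — only 6 is left for (r7,c2).
row 7 has {1,3,6,7}; column 5 has {1,2,3,5,6,7} — only 4 is left for (r7,c5).
row 1 has {2,3,4,5,7}; column 2 has {2,3,4,5,6,7} — only 1 is left for (r1,c2).
row 1 has {1,2,3,4,5,7}; column 3 has {2,3,4,7} — only 6 is left for (r1,c3).
row 4 has {2,4,5,6}; column 3 has {2,3,4,6,7} — only 1 is left for (r4,c3).
row 4 has {1,2,4,5,6}; column 7 has {3,4,6} — only 7 is left for (r4,c7).
row 6 has {2,3,4,7}; column 3 has {1,2,3,4,6,7} — only 5 is left for (r6,c3).
row 6 has {2,3,4,5,7}; column 7 has {3,4,6,7} — only 1 is left for (r6,c7).
row 7 has {1,3,4,6,7}; column 1 has {2,4,7} — only 5 is left for (r7,c1).
row 7 has {1,3,4,5,6,7}; column 7 has {1,3,4,6,7} — only 2 is left for (r7,c7).
row 3 has {2,3,4,6,7}; column 1 has {2,4,5,7} — only 1 is left for (r3,c1).
row 3 has {1,2,3,4,6,7}; column 7 has {1,2,3,4,6,7} — only 5 is left for (r3,c7).
row 4 has {1,2,4,5,6,7}; column 1 has {1,2,4,5,7} — only 3 is left for (r4,c1).
row 6 has {1,2,3,4,5,7}; column 1 has {1,2,3,4,5,7} — only 6 is left for (r6,c1).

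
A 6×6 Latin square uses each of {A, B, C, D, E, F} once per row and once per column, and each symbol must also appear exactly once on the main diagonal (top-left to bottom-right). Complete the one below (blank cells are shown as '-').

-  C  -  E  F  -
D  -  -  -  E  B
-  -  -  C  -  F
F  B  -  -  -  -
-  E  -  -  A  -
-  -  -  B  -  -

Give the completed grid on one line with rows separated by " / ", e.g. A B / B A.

B C D E F A / D F C A E B / A D E C B F / F B A D C E / C E B F A D / E A F B D C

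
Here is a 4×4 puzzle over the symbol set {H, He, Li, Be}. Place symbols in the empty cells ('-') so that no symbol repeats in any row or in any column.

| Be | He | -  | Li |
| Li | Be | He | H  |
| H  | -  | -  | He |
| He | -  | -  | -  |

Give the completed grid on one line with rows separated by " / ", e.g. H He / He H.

row 1 has {He,Li,Be}; column 3 has {He} — only H is left for (r1,c3).
row 3 has {H,He}; column 2 has {He,Be} — only Li is left for (r3,c2).
row 3 has {H,He,Li}; column 3 has {H,He} — only Be is left for (r3,c3).
row 4 has {He}; column 2 has {He,Li,Be} — only H is left for (r4,c2).
row 4 has {H,He}; column 3 has {H,He,Be} — only Li is left for (r4,c3).
row 4 has {H,He,Li}; column 4 has {H,He,Li} — only Be is left for (r4,c4).

Be He H Li / Li Be He H / H Li Be He / He H Li Be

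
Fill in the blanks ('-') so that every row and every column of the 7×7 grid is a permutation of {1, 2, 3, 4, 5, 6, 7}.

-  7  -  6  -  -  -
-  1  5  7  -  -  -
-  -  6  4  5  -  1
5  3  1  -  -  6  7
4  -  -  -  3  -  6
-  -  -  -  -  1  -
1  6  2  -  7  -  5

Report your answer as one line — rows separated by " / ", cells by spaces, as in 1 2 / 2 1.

At row 3, column 2: row 3 has {1,4,5,6}; column 2 has {1,3,6,7}; that leaves 2.
At row 4, column 4: row 4 has {1,3,5,6,7}; column 4 has {4,6,7}; that leaves 2.
At row 4, column 5: row 4 has {1,2,3,5,6,7}; column 5 has {3,5,7}; that leaves 4.
At row 5, column 2: row 5 has {3,4,6}; column 2 has {1,2,3,6,7}; that leaves 5.
At row 5, column 3: row 5 has {3,4,5,6}; column 3 has {1,2,5,6}; that leaves 7.
At row 5, column 4: row 5 has {3,4,5,6,7}; column 4 has {2,4,6,7}; that leaves 1.
At row 5, column 6: row 5 has {1,3,4,5,6,7}; column 6 has {1,6}; that leaves 2.
At row 6, column 2: row 6 has {1}; column 2 has {1,2,3,5,6,7}; that leaves 4.
At row 6, column 3: row 6 has {1,4}; column 3 has {1,2,5,6,7}; that leaves 3.
At row 6, column 4: row 6 has {1,3,4}; column 4 has {1,2,4,6,7}; that leaves 5.
At row 6, column 7: row 6 has {1,3,4,5}; column 7 has {1,5,6,7}; that leaves 2.
At row 7, column 4: row 7 has {1,2,5,6,7}; column 4 has {1,2,4,5,6,7}; that leaves 3.
At row 7, column 6: row 7 has {1,2,3,5,6,7}; column 6 has {1,2,6}; that leaves 4.
At row 1, column 3: row 1 has {6,7}; column 3 has {1,2,3,5,6,7}; that leaves 4.
At row 1, column 7: row 1 has {4,6,7}; column 7 has {1,2,5,6,7}; that leaves 3.
At row 2, column 6: row 2 has {1,5,7}; column 6 has {1,2,4,6}; that leaves 3.
At row 2, column 7: row 2 has {1,3,5,7}; column 7 has {1,2,3,5,6,7}; that leaves 4.
At row 3, column 6: row 3 has {1,2,4,5,6}; column 6 has {1,2,3,4,6}; that leaves 7.
At row 6, column 5: row 6 has {1,2,3,4,5}; column 5 has {3,4,5,7}; that leaves 6.
At row 1, column 1: row 1 has {3,4,6,7}; column 1 has {1,4,5}; that leaves 2.
At row 1, column 5: row 1 has {2,3,4,6,7}; column 5 has {3,4,5,6,7}; that leaves 1.
At row 1, column 6: row 1 has {1,2,3,4,6,7}; column 6 has {1,2,3,4,6,7}; that leaves 5.
At row 2, column 1: row 2 has {1,3,4,5,7}; column 1 has {1,2,4,5}; that leaves 6.
At row 2, column 5: row 2 has {1,3,4,5,6,7}; column 5 has {1,3,4,5,6,7}; that leaves 2.
At row 3, column 1: row 3 has {1,2,4,5,6,7}; column 1 has {1,2,4,5,6}; that leaves 3.
At row 6, column 1: row 6 has {1,2,3,4,5,6}; column 1 has {1,2,3,4,5,6}; that leaves 7.

2 7 4 6 1 5 3 / 6 1 5 7 2 3 4 / 3 2 6 4 5 7 1 / 5 3 1 2 4 6 7 / 4 5 7 1 3 2 6 / 7 4 3 5 6 1 2 / 1 6 2 3 7 4 5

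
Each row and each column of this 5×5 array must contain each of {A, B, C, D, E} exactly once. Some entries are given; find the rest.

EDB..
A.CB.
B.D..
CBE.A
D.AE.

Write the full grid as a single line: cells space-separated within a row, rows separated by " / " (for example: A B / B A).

At row 1, column 5: row 1 has {B,D,E}; column 5 has {A}; that leaves C.
At row 2, column 2: row 2 has {A,B,C}; column 2 has {B,D}; that leaves E.
At row 2, column 5: row 2 has {A,B,C,E}; column 5 has {A,C}; that leaves D.
At row 3, column 5: row 3 has {B,D}; column 5 has {A,C,D}; that leaves E.
At row 4, column 4: row 4 has {A,B,C,E}; column 4 has {B,E}; that leaves D.
At row 5, column 2: row 5 has {A,D,E}; column 2 has {B,D,E}; that leaves C.
At row 5, column 5: row 5 has {A,C,D,E}; column 5 has {A,C,D,E}; that leaves B.
At row 1, column 4: row 1 has {B,C,D,E}; column 4 has {B,D,E}; that leaves A.
At row 3, column 2: row 3 has {B,D,E}; column 2 has {B,C,D,E}; that leaves A.
At row 3, column 4: row 3 has {A,B,D,E}; column 4 has {A,B,D,E}; that leaves C.

E D B A C / A E C B D / B A D C E / C B E D A / D C A E B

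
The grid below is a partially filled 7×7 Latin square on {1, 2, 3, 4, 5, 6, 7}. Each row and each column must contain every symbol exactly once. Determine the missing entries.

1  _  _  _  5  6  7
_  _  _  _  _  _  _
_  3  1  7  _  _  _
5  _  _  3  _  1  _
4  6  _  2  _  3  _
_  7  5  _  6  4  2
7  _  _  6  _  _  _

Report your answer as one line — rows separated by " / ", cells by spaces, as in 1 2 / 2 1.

1 2 3 4 5 6 7 / 2 1 6 5 4 7 3 / 6 3 1 7 2 5 4 / 5 4 2 3 7 1 6 / 4 6 7 2 1 3 5 / 3 7 5 1 6 4 2 / 7 5 4 6 3 2 1

(r1,c4) = 4
(r5,c3) = 7
(r5,c5) = 1
(r5,c7) = 5
(r6,c1) = 3
(r6,c4) = 1
(r1,c2) = 2
(r1,c3) = 3
(r2,c4) = 5
(r4,c2) = 4
(r4,c7) = 6
(r2,c2) = 1
(r3,c7) = 4
(r4,c3) = 2
(r4,c5) = 7
(r7,c2) = 5
(r7,c3) = 4
(r7,c6) = 2
(r2,c3) = 6
(r2,c6) = 7
(r2,c7) = 3
(r3,c5) = 2
(r3,c6) = 5
(r7,c5) = 3
(r7,c7) = 1
(r2,c1) = 2
(r2,c5) = 4
(r3,c1) = 6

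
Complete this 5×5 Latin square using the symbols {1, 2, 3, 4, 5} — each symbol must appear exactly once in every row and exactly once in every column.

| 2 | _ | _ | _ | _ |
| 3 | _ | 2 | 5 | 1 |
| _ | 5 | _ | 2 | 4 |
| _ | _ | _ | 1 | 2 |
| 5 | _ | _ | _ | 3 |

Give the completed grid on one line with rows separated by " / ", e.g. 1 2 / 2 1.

2 1 4 3 5 / 3 4 2 5 1 / 1 5 3 2 4 / 4 3 5 1 2 / 5 2 1 4 3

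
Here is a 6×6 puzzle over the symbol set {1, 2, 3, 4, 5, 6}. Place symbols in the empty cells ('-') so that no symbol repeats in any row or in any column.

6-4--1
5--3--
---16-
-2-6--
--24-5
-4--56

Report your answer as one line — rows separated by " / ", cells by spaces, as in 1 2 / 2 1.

At row 6, column 4: row 6 has {4,5,6}; column 4 has {1,3,4,6}; that leaves 2.
At row 1, column 4: row 1 has {1,4,6}; column 4 has {1,2,3,4,6}; that leaves 5.
At row 1, column 2: row 1 has {1,4,5,6}; column 2 has {2,4}; that leaves 3.
At row 1, column 5: row 1 has {1,3,4,5,6}; column 5 has {5,6}; that leaves 2.
At row 3, column 2: row 3 has {1,6}; column 2 has {2,3,4}; that leaves 5.
At row 3, column 3: row 3 has {1,5,6}; column 3 has {2,4}; that leaves 3.
At row 6, column 3: row 6 has {2,4,5,6}; column 3 has {2,3,4}; that leaves 1.
At row 2, column 3: row 2 has {3,5}; column 3 has {1,2,3,4}; that leaves 6.
At row 4, column 3: row 4 has {2,6}; column 3 has {1,2,3,4,6}; that leaves 5.
At row 6, column 1: row 6 has {1,2,4,5,6}; column 1 has {5,6}; that leaves 3.
At row 2, column 2: row 2 has {3,5,6}; column 2 has {2,3,4,5}; that leaves 1.
At row 2, column 5: row 2 has {1,3,5,6}; column 5 has {2,5,6}; that leaves 4.
At row 2, column 6: row 2 has {1,3,4,5,6}; column 6 has {1,5,6}; that leaves 2.
At row 3, column 6: row 3 has {1,3,5,6}; column 6 has {1,2,5,6}; that leaves 4.
At row 4, column 6: row 4 has {2,5,6}; column 6 has {1,2,4,5,6}; that leaves 3.
At row 5, column 1: row 5 has {2,4,5}; column 1 has {3,5,6}; that leaves 1.
At row 5, column 2: row 5 has {1,2,4,5}; column 2 has {1,2,3,4,5}; that leaves 6.
At row 5, column 5: row 5 has {1,2,4,5,6}; column 5 has {2,4,5,6}; that leaves 3.
At row 3, column 1: row 3 has {1,3,4,5,6}; column 1 has {1,3,5,6}; that leaves 2.
At row 4, column 1: row 4 has {2,3,5,6}; column 1 has {1,2,3,5,6}; that leaves 4.
At row 4, column 5: row 4 has {2,3,4,5,6}; column 5 has {2,3,4,5,6}; that leaves 1.

6 3 4 5 2 1 / 5 1 6 3 4 2 / 2 5 3 1 6 4 / 4 2 5 6 1 3 / 1 6 2 4 3 5 / 3 4 1 2 5 6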